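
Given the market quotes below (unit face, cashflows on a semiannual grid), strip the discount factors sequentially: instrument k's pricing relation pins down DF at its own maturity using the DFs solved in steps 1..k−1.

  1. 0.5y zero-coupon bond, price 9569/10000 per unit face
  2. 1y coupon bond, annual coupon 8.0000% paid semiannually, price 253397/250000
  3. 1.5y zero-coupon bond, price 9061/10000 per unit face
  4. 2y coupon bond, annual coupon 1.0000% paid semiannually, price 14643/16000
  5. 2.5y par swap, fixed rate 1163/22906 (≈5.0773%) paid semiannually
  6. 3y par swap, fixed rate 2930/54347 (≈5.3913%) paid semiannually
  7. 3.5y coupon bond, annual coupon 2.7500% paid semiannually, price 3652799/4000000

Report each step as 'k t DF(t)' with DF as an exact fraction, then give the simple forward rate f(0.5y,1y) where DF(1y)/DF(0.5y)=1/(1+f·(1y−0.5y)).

step 1 [0.5y] zero: DF = P = 9569/10000 ≈ 0.956900
step 2 [1y] bond c/2=1/25: DF=(253397/250000 − 1/25·(0.956900))/(1+1/25) = 4689/5000 ≈ 0.937800
step 3 [1.5y] zero: DF = P = 9061/10000 ≈ 0.906100
step 4 [2y] bond c/2=1/200: DF=(14643/16000 − 1/200·(0.956900+0.937800+0.906100))/(1+1/200) = 8967/10000 ≈ 0.896700
step 5 [2.5y] swap r/2=1163/45812: DF=(1 − 1163/45812·(0.956900+0.937800+0.906100+0.896700))/(1+1163/45812) = 8837/10000 ≈ 0.883700
step 6 [3y] swap r/2=1465/54347: DF=(1 − 1465/54347·(0.956900+0.937800+0.906100+0.896700+0.883700))/(1+1465/54347) = 1707/2000 ≈ 0.853500
step 7 [3.5y] bond c/2=11/800: DF=(3652799/4000000 − 11/800·(0.956900+0.937800+0.906100+0.896700+0.883700+0.853500))/(1+11/800) = 8271/10000 ≈ 0.827100

1 1/2 9569/10000
2 1 4689/5000
3 3/2 9061/10000
4 2 8967/10000
5 5/2 8837/10000
6 3 1707/2000
7 7/2 8271/10000
f(0.5y,1y) = ((9569/10000)/(4689/5000) − 1)/(1/2) = 191/4689 ≈ 4.0734%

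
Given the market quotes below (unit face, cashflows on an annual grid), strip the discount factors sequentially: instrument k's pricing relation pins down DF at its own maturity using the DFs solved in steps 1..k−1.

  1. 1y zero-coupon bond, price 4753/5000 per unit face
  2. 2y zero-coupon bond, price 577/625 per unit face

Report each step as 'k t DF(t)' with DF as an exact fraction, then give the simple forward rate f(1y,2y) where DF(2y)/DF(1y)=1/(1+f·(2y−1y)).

step 1 [1y] zero: DF = P = 4753/5000 ≈ 0.950600
step 2 [2y] zero: DF = P = 577/625 ≈ 0.923200

1 1 4753/5000
2 2 577/625
f(1y,2y) = ((4753/5000)/(577/625) − 1)/(1) = 137/4616 ≈ 2.9679%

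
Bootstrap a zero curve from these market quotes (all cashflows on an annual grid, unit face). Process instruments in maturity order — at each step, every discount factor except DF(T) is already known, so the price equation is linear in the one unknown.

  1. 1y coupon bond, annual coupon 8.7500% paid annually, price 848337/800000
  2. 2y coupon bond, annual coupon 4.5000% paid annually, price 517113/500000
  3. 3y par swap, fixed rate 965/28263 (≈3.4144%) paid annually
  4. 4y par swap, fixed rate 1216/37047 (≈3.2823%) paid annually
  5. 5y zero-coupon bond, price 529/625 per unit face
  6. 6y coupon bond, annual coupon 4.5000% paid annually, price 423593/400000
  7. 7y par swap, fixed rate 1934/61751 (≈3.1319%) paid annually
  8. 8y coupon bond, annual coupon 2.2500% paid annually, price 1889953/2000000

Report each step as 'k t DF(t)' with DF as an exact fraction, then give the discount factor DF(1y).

step 1 [1y] bond c/1=7/80: DF=(848337/800000 − 7/80·(0))/(1+7/80) = 9751/10000 ≈ 0.975100
step 2 [2y] bond c/1=9/200: DF=(517113/500000 − 9/200·(0.975100))/(1+9/200) = 9477/10000 ≈ 0.947700
step 3 [3y] swap r/1=965/28263: DF=(1 − 965/28263·(0.975100+0.947700))/(1+965/28263) = 1807/2000 ≈ 0.903500
step 4 [4y] swap r/1=1216/37047: DF=(1 − 1216/37047·(0.975100+0.947700+0.903500))/(1+1216/37047) = 549/625 ≈ 0.878400
step 5 [5y] zero: DF = P = 529/625 ≈ 0.846400
step 6 [6y] bond c/1=9/200: DF=(423593/400000 − 9/200·(0.975100+0.947700+0.903500+0.878400+0.846400))/(1+9/200) = 4087/5000 ≈ 0.817400
step 7 [7y] swap r/1=1934/61751: DF=(1 − 1934/61751·(0.975100+0.947700+0.903500+0.878400+0.846400+0.817400))/(1+1934/61751) = 4033/5000 ≈ 0.806600
step 8 [8y] bond c/1=9/400: DF=(1889953/2000000 − 9/400·(0.975100+0.947700+0.903500+0.878400+0.846400+0.817400+0.806600))/(1+9/400) = 7883/10000 ≈ 0.788300

1 1 9751/10000
2 2 9477/10000
3 3 1807/2000
4 4 549/625
5 5 529/625
6 6 4087/5000
7 7 4033/5000
8 8 7883/10000
DF(1y) = 9751/10000 ≈ 0.975100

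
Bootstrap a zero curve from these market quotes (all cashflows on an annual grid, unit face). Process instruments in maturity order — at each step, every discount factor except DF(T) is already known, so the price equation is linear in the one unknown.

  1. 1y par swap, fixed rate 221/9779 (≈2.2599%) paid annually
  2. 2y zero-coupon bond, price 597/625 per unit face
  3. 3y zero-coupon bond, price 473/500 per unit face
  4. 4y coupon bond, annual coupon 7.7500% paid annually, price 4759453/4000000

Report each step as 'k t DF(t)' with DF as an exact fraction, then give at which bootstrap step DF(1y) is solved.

1 1 9779/10000
2 2 597/625
3 3 473/500
4 4 2243/2500
DF(1y) is solved at step 1

step 1 [1y] swap r/1=221/9779: DF=(1 − 221/9779·(0))/(1+221/9779) = 9779/10000 ≈ 0.977900
step 2 [2y] zero: DF = P = 597/625 ≈ 0.955200
step 3 [3y] zero: DF = P = 473/500 ≈ 0.946000
step 4 [4y] bond c/1=31/400: DF=(4759453/4000000 − 31/400·(0.977900+0.955200+0.946000))/(1+31/400) = 2243/2500 ≈ 0.897200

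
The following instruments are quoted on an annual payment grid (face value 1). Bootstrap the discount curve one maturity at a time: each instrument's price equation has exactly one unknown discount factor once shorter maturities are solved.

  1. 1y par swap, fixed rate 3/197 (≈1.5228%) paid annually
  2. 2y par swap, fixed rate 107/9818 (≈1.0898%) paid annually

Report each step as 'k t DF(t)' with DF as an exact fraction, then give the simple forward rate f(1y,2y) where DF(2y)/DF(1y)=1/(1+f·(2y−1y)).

step 1 [1y] swap r/1=3/197: DF=(1 − 3/197·(0))/(1+3/197) = 197/200 ≈ 0.985000
step 2 [2y] swap r/1=107/9818: DF=(1 − 107/9818·(0.985000))/(1+107/9818) = 4893/5000 ≈ 0.978600

1 1 197/200
2 2 4893/5000
f(1y,2y) = ((197/200)/(4893/5000) − 1)/(1) = 32/4893 ≈ 0.6540%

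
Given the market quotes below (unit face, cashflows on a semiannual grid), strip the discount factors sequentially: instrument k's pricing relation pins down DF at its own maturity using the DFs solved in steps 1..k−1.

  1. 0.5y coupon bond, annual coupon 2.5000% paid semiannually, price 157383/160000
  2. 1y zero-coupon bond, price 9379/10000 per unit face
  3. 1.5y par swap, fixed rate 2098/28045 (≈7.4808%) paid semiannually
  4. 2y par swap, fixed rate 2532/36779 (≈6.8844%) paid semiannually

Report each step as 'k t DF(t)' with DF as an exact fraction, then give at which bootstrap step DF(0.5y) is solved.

1 1/2 1943/2000
2 1 9379/10000
3 3/2 8951/10000
4 2 4367/5000
DF(0.5y) is solved at step 1

step 1 [0.5y] bond c/2=1/80: DF=(157383/160000 − 1/80·(0))/(1+1/80) = 1943/2000 ≈ 0.971500
step 2 [1y] zero: DF = P = 9379/10000 ≈ 0.937900
step 3 [1.5y] swap r/2=1049/28045: DF=(1 − 1049/28045·(0.971500+0.937900))/(1+1049/28045) = 8951/10000 ≈ 0.895100
step 4 [2y] swap r/2=1266/36779: DF=(1 − 1266/36779·(0.971500+0.937900+0.895100))/(1+1266/36779) = 4367/5000 ≈ 0.873400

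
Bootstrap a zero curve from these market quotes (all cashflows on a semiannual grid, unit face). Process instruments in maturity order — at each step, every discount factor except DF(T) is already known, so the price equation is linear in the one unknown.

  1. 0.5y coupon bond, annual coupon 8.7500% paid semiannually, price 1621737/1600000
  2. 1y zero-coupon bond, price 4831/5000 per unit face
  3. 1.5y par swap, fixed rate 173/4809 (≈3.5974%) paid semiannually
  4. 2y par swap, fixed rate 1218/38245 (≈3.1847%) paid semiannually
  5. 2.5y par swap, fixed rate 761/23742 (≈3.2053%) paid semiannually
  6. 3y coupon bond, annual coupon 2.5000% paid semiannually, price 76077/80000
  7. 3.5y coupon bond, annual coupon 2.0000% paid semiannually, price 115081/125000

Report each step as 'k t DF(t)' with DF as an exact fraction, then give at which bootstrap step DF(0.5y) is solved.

step 1 [0.5y] bond c/2=7/160: DF=(1621737/1600000 − 7/160·(0))/(1+7/160) = 9711/10000 ≈ 0.971100
step 2 [1y] zero: DF = P = 4831/5000 ≈ 0.966200
step 3 [1.5y] swap r/2=173/9618: DF=(1 − 173/9618·(0.971100+0.966200))/(1+173/9618) = 9481/10000 ≈ 0.948100
step 4 [2y] swap r/2=609/38245: DF=(1 − 609/38245·(0.971100+0.966200+0.948100))/(1+609/38245) = 9391/10000 ≈ 0.939100
step 5 [2.5y] swap r/2=761/47484: DF=(1 − 761/47484·(0.971100+0.966200+0.948100+0.939100))/(1+761/47484) = 9239/10000 ≈ 0.923900
step 6 [3y] bond c/2=1/80: DF=(76077/80000 − 1/80·(0.971100+0.966200+0.948100+0.939100+0.923900))/(1+1/80) = 4403/5000 ≈ 0.880600
step 7 [3.5y] bond c/2=1/100: DF=(115081/125000 − 1/100·(0.971100+0.966200+0.948100+0.939100+0.923900+0.880600))/(1+1/100) = 4279/5000 ≈ 0.855800

1 1/2 9711/10000
2 1 4831/5000
3 3/2 9481/10000
4 2 9391/10000
5 5/2 9239/10000
6 3 4403/5000
7 7/2 4279/5000
DF(0.5y) is solved at step 1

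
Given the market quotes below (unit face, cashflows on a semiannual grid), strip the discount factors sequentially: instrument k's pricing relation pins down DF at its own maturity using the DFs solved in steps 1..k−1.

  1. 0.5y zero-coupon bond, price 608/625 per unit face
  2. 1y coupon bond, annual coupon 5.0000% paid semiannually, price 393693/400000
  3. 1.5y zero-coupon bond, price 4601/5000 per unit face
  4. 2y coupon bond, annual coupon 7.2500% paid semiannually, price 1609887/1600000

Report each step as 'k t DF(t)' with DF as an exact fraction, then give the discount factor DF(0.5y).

1 1/2 608/625
2 1 1873/2000
3 3/2 4601/5000
4 2 109/125
DF(0.5y) = 608/625 ≈ 0.972800

step 1 [0.5y] zero: DF = P = 608/625 ≈ 0.972800
step 2 [1y] bond c/2=1/40: DF=(393693/400000 − 1/40·(0.972800))/(1+1/40) = 1873/2000 ≈ 0.936500
step 3 [1.5y] zero: DF = P = 4601/5000 ≈ 0.920200
step 4 [2y] bond c/2=29/800: DF=(1609887/1600000 − 29/800·(0.972800+0.936500+0.920200))/(1+29/800) = 109/125 ≈ 0.872000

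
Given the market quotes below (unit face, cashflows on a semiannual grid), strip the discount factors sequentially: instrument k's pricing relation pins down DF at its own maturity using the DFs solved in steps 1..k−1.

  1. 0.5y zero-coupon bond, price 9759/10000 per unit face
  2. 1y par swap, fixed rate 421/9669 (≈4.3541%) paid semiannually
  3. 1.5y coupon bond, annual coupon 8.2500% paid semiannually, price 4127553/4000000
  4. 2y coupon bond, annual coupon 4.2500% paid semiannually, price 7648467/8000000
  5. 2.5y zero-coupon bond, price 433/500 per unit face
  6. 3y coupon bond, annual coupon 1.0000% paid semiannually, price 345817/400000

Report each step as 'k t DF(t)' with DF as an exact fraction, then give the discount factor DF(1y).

1 1/2 9759/10000
2 1 9579/10000
3 3/2 1143/1250
4 2 8769/10000
5 5/2 433/500
6 3 4187/5000
DF(1y) = 9579/10000 ≈ 0.957900

step 1 [0.5y] zero: DF = P = 9759/10000 ≈ 0.975900
step 2 [1y] swap r/2=421/19338: DF=(1 − 421/19338·(0.975900))/(1+421/19338) = 9579/10000 ≈ 0.957900
step 3 [1.5y] bond c/2=33/800: DF=(4127553/4000000 − 33/800·(0.975900+0.957900))/(1+33/800) = 1143/1250 ≈ 0.914400
step 4 [2y] bond c/2=17/800: DF=(7648467/8000000 − 17/800·(0.975900+0.957900+0.914400))/(1+17/800) = 8769/10000 ≈ 0.876900
step 5 [2.5y] zero: DF = P = 433/500 ≈ 0.866000
step 6 [3y] bond c/2=1/200: DF=(345817/400000 − 1/200·(0.975900+0.957900+0.914400+0.876900+0.866000))/(1+1/200) = 4187/5000 ≈ 0.837400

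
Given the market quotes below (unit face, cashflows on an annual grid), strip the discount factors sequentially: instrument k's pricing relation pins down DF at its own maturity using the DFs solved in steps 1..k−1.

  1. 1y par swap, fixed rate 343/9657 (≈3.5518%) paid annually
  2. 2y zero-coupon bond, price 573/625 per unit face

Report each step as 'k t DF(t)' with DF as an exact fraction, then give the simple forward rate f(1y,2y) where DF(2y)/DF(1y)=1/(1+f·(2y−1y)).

1 1 9657/10000
2 2 573/625
f(1y,2y) = ((9657/10000)/(573/625) − 1)/(1) = 163/3056 ≈ 5.3338%

step 1 [1y] swap r/1=343/9657: DF=(1 − 343/9657·(0))/(1+343/9657) = 9657/10000 ≈ 0.965700
step 2 [2y] zero: DF = P = 573/625 ≈ 0.916800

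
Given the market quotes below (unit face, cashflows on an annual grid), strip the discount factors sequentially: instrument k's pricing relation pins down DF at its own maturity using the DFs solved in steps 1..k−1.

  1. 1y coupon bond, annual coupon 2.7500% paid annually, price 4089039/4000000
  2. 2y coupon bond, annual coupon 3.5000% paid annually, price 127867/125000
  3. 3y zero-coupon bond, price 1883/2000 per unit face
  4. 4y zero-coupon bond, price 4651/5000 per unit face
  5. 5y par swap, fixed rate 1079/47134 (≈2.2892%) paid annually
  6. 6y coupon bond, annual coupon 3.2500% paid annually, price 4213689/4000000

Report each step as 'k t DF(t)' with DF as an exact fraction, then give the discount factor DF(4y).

step 1 [1y] bond c/1=11/400: DF=(4089039/4000000 − 11/400·(0))/(1+11/400) = 9949/10000 ≈ 0.994900
step 2 [2y] bond c/1=7/200: DF=(127867/125000 − 7/200·(0.994900))/(1+7/200) = 9547/10000 ≈ 0.954700
step 3 [3y] zero: DF = P = 1883/2000 ≈ 0.941500
step 4 [4y] zero: DF = P = 4651/5000 ≈ 0.930200
step 5 [5y] swap r/1=1079/47134: DF=(1 − 1079/47134·(0.994900+0.954700+0.941500+0.930200))/(1+1079/47134) = 8921/10000 ≈ 0.892100
step 6 [6y] bond c/1=13/400: DF=(4213689/4000000 − 13/400·(0.994900+0.954700+0.941500+0.930200+0.892100))/(1+13/400) = 8719/10000 ≈ 0.871900

1 1 9949/10000
2 2 9547/10000
3 3 1883/2000
4 4 4651/5000
5 5 8921/10000
6 6 8719/10000
DF(4y) = 4651/5000 ≈ 0.930200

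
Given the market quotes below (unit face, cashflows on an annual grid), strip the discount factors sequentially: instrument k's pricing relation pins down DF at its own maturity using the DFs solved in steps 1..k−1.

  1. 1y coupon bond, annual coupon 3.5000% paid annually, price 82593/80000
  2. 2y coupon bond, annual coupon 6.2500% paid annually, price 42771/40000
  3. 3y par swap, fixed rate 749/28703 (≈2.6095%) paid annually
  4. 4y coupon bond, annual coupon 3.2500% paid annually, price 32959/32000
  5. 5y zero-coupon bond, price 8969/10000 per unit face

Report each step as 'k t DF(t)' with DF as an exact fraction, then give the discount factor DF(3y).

1 1 399/400
2 2 9477/10000
3 3 9251/10000
4 4 567/625
5 5 8969/10000
DF(3y) = 9251/10000 ≈ 0.925100

step 1 [1y] bond c/1=7/200: DF=(82593/80000 − 7/200·(0))/(1+7/200) = 399/400 ≈ 0.997500
step 2 [2y] bond c/1=1/16: DF=(42771/40000 − 1/16·(0.997500))/(1+1/16) = 9477/10000 ≈ 0.947700
step 3 [3y] swap r/1=749/28703: DF=(1 − 749/28703·(0.997500+0.947700))/(1+749/28703) = 9251/10000 ≈ 0.925100
step 4 [4y] bond c/1=13/400: DF=(32959/32000 − 13/400·(0.997500+0.947700+0.925100))/(1+13/400) = 567/625 ≈ 0.907200
step 5 [5y] zero: DF = P = 8969/10000 ≈ 0.896900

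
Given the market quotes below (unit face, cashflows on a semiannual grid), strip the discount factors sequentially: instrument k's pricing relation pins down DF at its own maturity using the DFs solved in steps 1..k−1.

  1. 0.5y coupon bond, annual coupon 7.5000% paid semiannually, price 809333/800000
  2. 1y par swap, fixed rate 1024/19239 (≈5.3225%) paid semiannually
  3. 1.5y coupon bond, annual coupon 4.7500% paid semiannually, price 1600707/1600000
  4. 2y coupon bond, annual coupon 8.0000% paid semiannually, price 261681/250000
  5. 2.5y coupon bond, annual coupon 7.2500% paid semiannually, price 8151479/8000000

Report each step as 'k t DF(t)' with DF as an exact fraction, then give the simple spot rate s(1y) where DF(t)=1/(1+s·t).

1 1/2 9751/10000
2 1 593/625
3 3/2 4663/5000
4 2 4483/5000
5 5/2 213/250
s(1y) = (1/(593/625) − 1)/(1) = 32/593 ≈ 5.3963%

step 1 [0.5y] bond c/2=3/80: DF=(809333/800000 − 3/80·(0))/(1+3/80) = 9751/10000 ≈ 0.975100
step 2 [1y] swap r/2=512/19239: DF=(1 − 512/19239·(0.975100))/(1+512/19239) = 593/625 ≈ 0.948800
step 3 [1.5y] bond c/2=19/800: DF=(1600707/1600000 − 19/800·(0.975100+0.948800))/(1+19/800) = 4663/5000 ≈ 0.932600
step 4 [2y] bond c/2=1/25: DF=(261681/250000 − 1/25·(0.975100+0.948800+0.932600))/(1+1/25) = 4483/5000 ≈ 0.896600
step 5 [2.5y] bond c/2=29/800: DF=(8151479/8000000 − 29/800·(0.975100+0.948800+0.932600+0.896600))/(1+29/800) = 213/250 ≈ 0.852000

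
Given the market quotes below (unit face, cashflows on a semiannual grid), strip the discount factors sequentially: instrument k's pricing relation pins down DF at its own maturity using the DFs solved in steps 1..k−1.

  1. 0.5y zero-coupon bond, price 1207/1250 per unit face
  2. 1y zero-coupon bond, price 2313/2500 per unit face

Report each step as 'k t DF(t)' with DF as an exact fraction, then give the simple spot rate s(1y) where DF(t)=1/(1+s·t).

step 1 [0.5y] zero: DF = P = 1207/1250 ≈ 0.965600
step 2 [1y] zero: DF = P = 2313/2500 ≈ 0.925200

1 1/2 1207/1250
2 1 2313/2500
s(1y) = (1/(2313/2500) − 1)/(1) = 187/2313 ≈ 8.0847%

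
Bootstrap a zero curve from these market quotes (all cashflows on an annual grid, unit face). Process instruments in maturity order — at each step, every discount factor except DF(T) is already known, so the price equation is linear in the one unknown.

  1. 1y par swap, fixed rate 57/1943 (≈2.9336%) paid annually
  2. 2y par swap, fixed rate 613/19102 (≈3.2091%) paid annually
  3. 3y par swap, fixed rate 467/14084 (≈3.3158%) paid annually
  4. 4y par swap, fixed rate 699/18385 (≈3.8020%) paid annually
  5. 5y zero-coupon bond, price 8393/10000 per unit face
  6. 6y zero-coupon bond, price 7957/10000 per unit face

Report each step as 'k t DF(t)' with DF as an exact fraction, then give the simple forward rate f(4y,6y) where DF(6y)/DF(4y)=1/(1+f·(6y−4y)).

1 1 1943/2000
2 2 9387/10000
3 3 4533/5000
4 4 4301/5000
5 5 8393/10000
6 6 7957/10000
f(4y,6y) = ((4301/5000)/(7957/10000) − 1)/(2) = 645/15914 ≈ 4.0530%

step 1 [1y] swap r/1=57/1943: DF=(1 − 57/1943·(0))/(1+57/1943) = 1943/2000 ≈ 0.971500
step 2 [2y] swap r/1=613/19102: DF=(1 − 613/19102·(0.971500))/(1+613/19102) = 9387/10000 ≈ 0.938700
step 3 [3y] swap r/1=467/14084: DF=(1 − 467/14084·(0.971500+0.938700))/(1+467/14084) = 4533/5000 ≈ 0.906600
step 4 [4y] swap r/1=699/18385: DF=(1 − 699/18385·(0.971500+0.938700+0.906600))/(1+699/18385) = 4301/5000 ≈ 0.860200
step 5 [5y] zero: DF = P = 8393/10000 ≈ 0.839300
step 6 [6y] zero: DF = P = 7957/10000 ≈ 0.795700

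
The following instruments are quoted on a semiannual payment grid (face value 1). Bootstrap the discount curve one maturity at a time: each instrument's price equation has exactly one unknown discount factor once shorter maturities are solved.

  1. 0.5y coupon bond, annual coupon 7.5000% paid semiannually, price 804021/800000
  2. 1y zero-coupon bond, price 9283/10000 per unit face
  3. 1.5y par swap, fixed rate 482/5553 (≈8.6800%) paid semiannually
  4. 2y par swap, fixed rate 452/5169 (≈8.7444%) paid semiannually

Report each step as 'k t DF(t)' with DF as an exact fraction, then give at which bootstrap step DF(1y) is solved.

1 1/2 9687/10000
2 1 9283/10000
3 3/2 1759/2000
4 2 4209/5000
DF(1y) is solved at step 2

step 1 [0.5y] bond c/2=3/80: DF=(804021/800000 − 3/80·(0))/(1+3/80) = 9687/10000 ≈ 0.968700
step 2 [1y] zero: DF = P = 9283/10000 ≈ 0.928300
step 3 [1.5y] swap r/2=241/5553: DF=(1 − 241/5553·(0.968700+0.928300))/(1+241/5553) = 1759/2000 ≈ 0.879500
step 4 [2y] swap r/2=226/5169: DF=(1 − 226/5169·(0.968700+0.928300+0.879500))/(1+226/5169) = 4209/5000 ≈ 0.841800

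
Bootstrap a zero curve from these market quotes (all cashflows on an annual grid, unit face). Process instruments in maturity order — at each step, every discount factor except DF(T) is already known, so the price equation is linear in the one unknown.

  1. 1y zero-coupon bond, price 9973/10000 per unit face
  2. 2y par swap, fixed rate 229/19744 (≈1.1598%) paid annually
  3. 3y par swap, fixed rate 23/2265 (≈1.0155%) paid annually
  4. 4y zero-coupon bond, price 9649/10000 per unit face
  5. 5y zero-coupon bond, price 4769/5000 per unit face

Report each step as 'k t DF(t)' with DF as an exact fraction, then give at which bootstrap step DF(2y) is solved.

1 1 9973/10000
2 2 9771/10000
3 3 9701/10000
4 4 9649/10000
5 5 4769/5000
DF(2y) is solved at step 2

step 1 [1y] zero: DF = P = 9973/10000 ≈ 0.997300
step 2 [2y] swap r/1=229/19744: DF=(1 − 229/19744·(0.997300))/(1+229/19744) = 9771/10000 ≈ 0.977100
step 3 [3y] swap r/1=23/2265: DF=(1 − 23/2265·(0.997300+0.977100))/(1+23/2265) = 9701/10000 ≈ 0.970100
step 4 [4y] zero: DF = P = 9649/10000 ≈ 0.964900
step 5 [5y] zero: DF = P = 4769/5000 ≈ 0.953800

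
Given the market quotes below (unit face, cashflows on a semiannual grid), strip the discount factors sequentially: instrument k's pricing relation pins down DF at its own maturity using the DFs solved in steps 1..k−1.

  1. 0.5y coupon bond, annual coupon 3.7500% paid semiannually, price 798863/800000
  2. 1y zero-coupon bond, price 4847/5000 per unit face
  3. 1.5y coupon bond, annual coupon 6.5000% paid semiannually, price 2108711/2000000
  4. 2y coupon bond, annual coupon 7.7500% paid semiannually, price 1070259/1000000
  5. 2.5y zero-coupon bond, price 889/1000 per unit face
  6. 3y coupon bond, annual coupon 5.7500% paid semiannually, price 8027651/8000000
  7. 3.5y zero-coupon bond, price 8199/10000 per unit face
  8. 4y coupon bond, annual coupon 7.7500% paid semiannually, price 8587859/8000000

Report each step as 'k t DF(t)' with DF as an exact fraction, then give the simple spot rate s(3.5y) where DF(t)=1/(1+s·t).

1 1/2 4901/5000
2 1 4847/5000
3 3/2 4799/5000
4 2 4609/5000
5 5/2 889/1000
6 3 1687/2000
7 7/2 8199/10000
8 4 7953/10000
s(3.5y) = (1/(8199/10000) − 1)/(7/2) = 3602/57393 ≈ 6.2760%

step 1 [0.5y] bond c/2=3/160: DF=(798863/800000 − 3/160·(0))/(1+3/160) = 4901/5000 ≈ 0.980200
step 2 [1y] zero: DF = P = 4847/5000 ≈ 0.969400
step 3 [1.5y] bond c/2=13/400: DF=(2108711/2000000 − 13/400·(0.980200+0.969400))/(1+13/400) = 4799/5000 ≈ 0.959800
step 4 [2y] bond c/2=31/800: DF=(1070259/1000000 − 31/800·(0.980200+0.969400+0.959800))/(1+31/800) = 4609/5000 ≈ 0.921800
step 5 [2.5y] zero: DF = P = 889/1000 ≈ 0.889000
step 6 [3y] bond c/2=23/800: DF=(8027651/8000000 − 23/800·(0.980200+0.969400+0.959800+0.921800+0.889000))/(1+23/800) = 1687/2000 ≈ 0.843500
step 7 [3.5y] zero: DF = P = 8199/10000 ≈ 0.819900
step 8 [4y] bond c/2=31/800: DF=(8587859/8000000 − 31/800·(0.980200+0.969400+0.959800+0.921800+0.889000+0.843500+0.819900))/(1+31/800) = 7953/10000 ≈ 0.795300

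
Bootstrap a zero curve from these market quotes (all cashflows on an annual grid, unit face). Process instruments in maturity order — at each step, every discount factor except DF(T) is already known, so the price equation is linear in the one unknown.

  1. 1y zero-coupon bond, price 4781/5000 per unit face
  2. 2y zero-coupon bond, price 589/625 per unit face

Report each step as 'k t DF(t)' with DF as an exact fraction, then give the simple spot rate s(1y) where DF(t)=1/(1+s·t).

step 1 [1y] zero: DF = P = 4781/5000 ≈ 0.956200
step 2 [2y] zero: DF = P = 589/625 ≈ 0.942400

1 1 4781/5000
2 2 589/625
s(1y) = (1/(4781/5000) − 1)/(1) = 219/4781 ≈ 4.5806%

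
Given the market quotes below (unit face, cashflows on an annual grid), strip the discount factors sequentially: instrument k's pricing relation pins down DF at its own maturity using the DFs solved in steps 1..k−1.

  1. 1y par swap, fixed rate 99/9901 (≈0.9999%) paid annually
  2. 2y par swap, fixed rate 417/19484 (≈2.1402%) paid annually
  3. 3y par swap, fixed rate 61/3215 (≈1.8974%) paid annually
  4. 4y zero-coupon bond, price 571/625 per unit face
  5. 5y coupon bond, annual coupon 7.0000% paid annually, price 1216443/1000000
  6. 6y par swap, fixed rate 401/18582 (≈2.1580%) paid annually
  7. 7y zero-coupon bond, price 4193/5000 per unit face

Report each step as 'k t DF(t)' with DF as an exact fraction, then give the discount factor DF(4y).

step 1 [1y] swap r/1=99/9901: DF=(1 − 99/9901·(0))/(1+99/9901) = 9901/10000 ≈ 0.990100
step 2 [2y] swap r/1=417/19484: DF=(1 − 417/19484·(0.990100))/(1+417/19484) = 9583/10000 ≈ 0.958300
step 3 [3y] swap r/1=61/3215: DF=(1 − 61/3215·(0.990100+0.958300))/(1+61/3215) = 9451/10000 ≈ 0.945100
step 4 [4y] zero: DF = P = 571/625 ≈ 0.913600
step 5 [5y] bond c/1=7/100: DF=(1216443/1000000 − 7/100·(0.990100+0.958300+0.945100+0.913600))/(1+7/100) = 4439/5000 ≈ 0.887800
step 6 [6y] swap r/1=401/18582: DF=(1 − 401/18582·(0.990100+0.958300+0.945100+0.913600+0.887800))/(1+401/18582) = 8797/10000 ≈ 0.879700
step 7 [7y] zero: DF = P = 4193/5000 ≈ 0.838600

1 1 9901/10000
2 2 9583/10000
3 3 9451/10000
4 4 571/625
5 5 4439/5000
6 6 8797/10000
7 7 4193/5000
DF(4y) = 571/625 ≈ 0.913600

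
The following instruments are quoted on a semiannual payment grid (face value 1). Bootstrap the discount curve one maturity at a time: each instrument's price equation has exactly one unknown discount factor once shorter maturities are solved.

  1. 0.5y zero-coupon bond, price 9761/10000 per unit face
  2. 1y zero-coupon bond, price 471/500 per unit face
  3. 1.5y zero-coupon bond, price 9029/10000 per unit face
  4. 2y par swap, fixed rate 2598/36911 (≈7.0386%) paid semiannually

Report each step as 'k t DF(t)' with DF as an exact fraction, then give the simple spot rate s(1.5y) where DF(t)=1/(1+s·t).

1 1/2 9761/10000
2 1 471/500
3 3/2 9029/10000
4 2 8701/10000
s(1.5y) = (1/(9029/10000) − 1)/(3/2) = 1942/27087 ≈ 7.1695%

step 1 [0.5y] zero: DF = P = 9761/10000 ≈ 0.976100
step 2 [1y] zero: DF = P = 471/500 ≈ 0.942000
step 3 [1.5y] zero: DF = P = 9029/10000 ≈ 0.902900
step 4 [2y] swap r/2=1299/36911: DF=(1 − 1299/36911·(0.976100+0.942000+0.902900))/(1+1299/36911) = 8701/10000 ≈ 0.870100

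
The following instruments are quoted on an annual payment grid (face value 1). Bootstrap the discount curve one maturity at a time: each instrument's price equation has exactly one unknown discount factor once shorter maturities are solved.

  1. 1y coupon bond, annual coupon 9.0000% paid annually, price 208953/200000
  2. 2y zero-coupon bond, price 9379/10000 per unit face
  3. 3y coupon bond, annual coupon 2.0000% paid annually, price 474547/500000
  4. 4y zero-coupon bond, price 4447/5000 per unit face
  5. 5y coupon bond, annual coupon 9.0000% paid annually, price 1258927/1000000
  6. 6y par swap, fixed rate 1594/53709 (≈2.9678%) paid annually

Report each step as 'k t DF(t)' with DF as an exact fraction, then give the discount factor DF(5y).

1 1 1917/2000
2 2 9379/10000
3 3 8933/10000
4 4 4447/5000
5 5 532/625
6 6 4203/5000
DF(5y) = 532/625 ≈ 0.851200

step 1 [1y] bond c/1=9/100: DF=(208953/200000 − 9/100·(0))/(1+9/100) = 1917/2000 ≈ 0.958500
step 2 [2y] zero: DF = P = 9379/10000 ≈ 0.937900
step 3 [3y] bond c/1=1/50: DF=(474547/500000 − 1/50·(0.958500+0.937900))/(1+1/50) = 8933/10000 ≈ 0.893300
step 4 [4y] zero: DF = P = 4447/5000 ≈ 0.889400
step 5 [5y] bond c/1=9/100: DF=(1258927/1000000 − 9/100·(0.958500+0.937900+0.893300+0.889400))/(1+9/100) = 532/625 ≈ 0.851200
step 6 [6y] swap r/1=1594/53709: DF=(1 − 1594/53709·(0.958500+0.937900+0.893300+0.889400+0.851200))/(1+1594/53709) = 4203/5000 ≈ 0.840600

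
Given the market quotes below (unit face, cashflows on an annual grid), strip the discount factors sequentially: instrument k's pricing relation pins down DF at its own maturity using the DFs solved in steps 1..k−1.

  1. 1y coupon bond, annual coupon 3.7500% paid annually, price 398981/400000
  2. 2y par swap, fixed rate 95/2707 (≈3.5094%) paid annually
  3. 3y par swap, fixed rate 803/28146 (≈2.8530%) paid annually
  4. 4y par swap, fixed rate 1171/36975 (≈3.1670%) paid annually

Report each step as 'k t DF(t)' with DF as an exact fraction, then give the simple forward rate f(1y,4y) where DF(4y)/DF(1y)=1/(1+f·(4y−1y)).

1 1 4807/5000
2 2 1867/2000
3 3 9197/10000
4 4 8829/10000
f(1y,4y) = ((4807/5000)/(8829/10000) − 1)/(3) = 785/26487 ≈ 2.9637%

step 1 [1y] bond c/1=3/80: DF=(398981/400000 − 3/80·(0))/(1+3/80) = 4807/5000 ≈ 0.961400
step 2 [2y] swap r/1=95/2707: DF=(1 − 95/2707·(0.961400))/(1+95/2707) = 1867/2000 ≈ 0.933500
step 3 [3y] swap r/1=803/28146: DF=(1 − 803/28146·(0.961400+0.933500))/(1+803/28146) = 9197/10000 ≈ 0.919700
step 4 [4y] swap r/1=1171/36975: DF=(1 − 1171/36975·(0.961400+0.933500+0.919700))/(1+1171/36975) = 8829/10000 ≈ 0.882900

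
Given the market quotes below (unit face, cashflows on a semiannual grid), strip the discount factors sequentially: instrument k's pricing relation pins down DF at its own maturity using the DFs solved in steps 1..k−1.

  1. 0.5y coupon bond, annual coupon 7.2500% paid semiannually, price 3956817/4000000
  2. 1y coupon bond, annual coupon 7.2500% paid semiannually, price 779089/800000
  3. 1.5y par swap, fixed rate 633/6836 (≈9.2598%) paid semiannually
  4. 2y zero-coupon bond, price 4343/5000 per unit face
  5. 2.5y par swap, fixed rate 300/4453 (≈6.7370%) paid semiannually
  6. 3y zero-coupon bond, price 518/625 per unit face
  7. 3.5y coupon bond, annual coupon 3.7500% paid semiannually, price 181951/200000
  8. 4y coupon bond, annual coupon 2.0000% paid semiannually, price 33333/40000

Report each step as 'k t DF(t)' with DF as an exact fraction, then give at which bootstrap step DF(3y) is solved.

1 1/2 4773/5000
2 1 1133/1250
3 3/2 4367/5000
4 2 4343/5000
5 5/2 17/20
6 3 518/625
7 7/2 3979/5000
8 4 7649/10000
DF(3y) is solved at step 6

step 1 [0.5y] bond c/2=29/800: DF=(3956817/4000000 − 29/800·(0))/(1+29/800) = 4773/5000 ≈ 0.954600
step 2 [1y] bond c/2=29/800: DF=(779089/800000 − 29/800·(0.954600))/(1+29/800) = 1133/1250 ≈ 0.906400
step 3 [1.5y] swap r/2=633/13672: DF=(1 − 633/13672·(0.954600+0.906400))/(1+633/13672) = 4367/5000 ≈ 0.873400
step 4 [2y] zero: DF = P = 4343/5000 ≈ 0.868600
step 5 [2.5y] swap r/2=150/4453: DF=(1 − 150/4453·(0.954600+0.906400+0.873400+0.868600))/(1+150/4453) = 17/20 ≈ 0.850000
step 6 [3y] zero: DF = P = 518/625 ≈ 0.828800
step 7 [3.5y] bond c/2=3/160: DF=(181951/200000 − 3/160·(0.954600+0.906400+0.873400+0.868600+0.850000+0.828800))/(1+3/160) = 3979/5000 ≈ 0.795800
step 8 [4y] bond c/2=1/100: DF=(33333/40000 − 1/100·(0.954600+0.906400+0.873400+0.868600+0.850000+0.828800+0.795800))/(1+1/100) = 7649/10000 ≈ 0.764900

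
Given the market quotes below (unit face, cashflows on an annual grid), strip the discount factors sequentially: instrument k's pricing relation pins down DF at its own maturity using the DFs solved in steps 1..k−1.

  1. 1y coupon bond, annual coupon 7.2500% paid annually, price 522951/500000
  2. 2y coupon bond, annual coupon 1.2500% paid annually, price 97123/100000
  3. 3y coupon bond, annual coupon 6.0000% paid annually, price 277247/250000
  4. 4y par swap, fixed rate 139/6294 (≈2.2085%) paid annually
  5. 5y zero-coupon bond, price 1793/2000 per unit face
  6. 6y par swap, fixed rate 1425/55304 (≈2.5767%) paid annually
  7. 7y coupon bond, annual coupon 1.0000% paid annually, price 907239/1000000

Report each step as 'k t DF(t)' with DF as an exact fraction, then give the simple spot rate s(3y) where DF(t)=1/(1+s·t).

1 1 1219/1250
2 2 592/625
3 3 4687/5000
4 4 4583/5000
5 5 1793/2000
6 6 343/400
7 7 1687/2000
s(3y) = (1/(4687/5000) − 1)/(3) = 313/14061 ≈ 2.2260%

step 1 [1y] bond c/1=29/400: DF=(522951/500000 − 29/400·(0))/(1+29/400) = 1219/1250 ≈ 0.975200
step 2 [2y] bond c/1=1/80: DF=(97123/100000 − 1/80·(0.975200))/(1+1/80) = 592/625 ≈ 0.947200
step 3 [3y] bond c/1=3/50: DF=(277247/250000 − 3/50·(0.975200+0.947200))/(1+3/50) = 4687/5000 ≈ 0.937400
step 4 [4y] swap r/1=139/6294: DF=(1 − 139/6294·(0.975200+0.947200+0.937400))/(1+139/6294) = 4583/5000 ≈ 0.916600
step 5 [5y] zero: DF = P = 1793/2000 ≈ 0.896500
step 6 [6y] swap r/1=1425/55304: DF=(1 − 1425/55304·(0.975200+0.947200+0.937400+0.916600+0.896500))/(1+1425/55304) = 343/400 ≈ 0.857500
step 7 [7y] bond c/1=1/100: DF=(907239/1000000 − 1/100·(0.975200+0.947200+0.937400+0.916600+0.896500+0.857500))/(1+1/100) = 1687/2000 ≈ 0.843500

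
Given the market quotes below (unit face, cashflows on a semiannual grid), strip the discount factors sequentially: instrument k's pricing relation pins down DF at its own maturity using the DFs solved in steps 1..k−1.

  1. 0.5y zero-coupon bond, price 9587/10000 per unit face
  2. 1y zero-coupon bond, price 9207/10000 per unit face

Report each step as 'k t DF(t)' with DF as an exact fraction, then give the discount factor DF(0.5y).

step 1 [0.5y] zero: DF = P = 9587/10000 ≈ 0.958700
step 2 [1y] zero: DF = P = 9207/10000 ≈ 0.920700

1 1/2 9587/10000
2 1 9207/10000
DF(0.5y) = 9587/10000 ≈ 0.958700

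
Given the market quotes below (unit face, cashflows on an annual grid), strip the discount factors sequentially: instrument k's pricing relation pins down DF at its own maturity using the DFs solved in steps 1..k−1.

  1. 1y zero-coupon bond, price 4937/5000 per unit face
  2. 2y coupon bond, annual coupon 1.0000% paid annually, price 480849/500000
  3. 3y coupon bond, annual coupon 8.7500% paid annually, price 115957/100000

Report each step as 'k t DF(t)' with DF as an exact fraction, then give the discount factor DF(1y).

step 1 [1y] zero: DF = P = 4937/5000 ≈ 0.987400
step 2 [2y] bond c/1=1/100: DF=(480849/500000 − 1/100·(0.987400))/(1+1/100) = 589/625 ≈ 0.942400
step 3 [3y] bond c/1=7/80: DF=(115957/100000 − 7/80·(0.987400+0.942400))/(1+7/80) = 911/1000 ≈ 0.911000

1 1 4937/5000
2 2 589/625
3 3 911/1000
DF(1y) = 4937/5000 ≈ 0.987400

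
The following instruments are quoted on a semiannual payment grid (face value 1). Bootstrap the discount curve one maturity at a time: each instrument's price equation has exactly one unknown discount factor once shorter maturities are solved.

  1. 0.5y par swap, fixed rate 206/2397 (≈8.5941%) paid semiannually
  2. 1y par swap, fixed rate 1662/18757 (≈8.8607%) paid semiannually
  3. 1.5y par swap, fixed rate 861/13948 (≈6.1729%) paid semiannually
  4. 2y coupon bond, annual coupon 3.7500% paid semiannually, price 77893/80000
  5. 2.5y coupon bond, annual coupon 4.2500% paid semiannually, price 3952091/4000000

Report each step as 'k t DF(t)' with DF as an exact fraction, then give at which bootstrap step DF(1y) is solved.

step 1 [0.5y] swap r/2=103/2397: DF=(1 − 103/2397·(0))/(1+103/2397) = 2397/2500 ≈ 0.958800
step 2 [1y] swap r/2=831/18757: DF=(1 − 831/18757·(0.958800))/(1+831/18757) = 9169/10000 ≈ 0.916900
step 3 [1.5y] swap r/2=861/27896: DF=(1 − 861/27896·(0.958800+0.916900))/(1+861/27896) = 9139/10000 ≈ 0.913900
step 4 [2y] bond c/2=3/160: DF=(77893/80000 − 3/160·(0.958800+0.916900+0.913900))/(1+3/160) = 2261/2500 ≈ 0.904400
step 5 [2.5y] bond c/2=17/800: DF=(3952091/4000000 − 17/800·(0.958800+0.916900+0.913900+0.904400))/(1+17/800) = 4453/5000 ≈ 0.890600

1 1/2 2397/2500
2 1 9169/10000
3 3/2 9139/10000
4 2 2261/2500
5 5/2 4453/5000
DF(1y) is solved at step 2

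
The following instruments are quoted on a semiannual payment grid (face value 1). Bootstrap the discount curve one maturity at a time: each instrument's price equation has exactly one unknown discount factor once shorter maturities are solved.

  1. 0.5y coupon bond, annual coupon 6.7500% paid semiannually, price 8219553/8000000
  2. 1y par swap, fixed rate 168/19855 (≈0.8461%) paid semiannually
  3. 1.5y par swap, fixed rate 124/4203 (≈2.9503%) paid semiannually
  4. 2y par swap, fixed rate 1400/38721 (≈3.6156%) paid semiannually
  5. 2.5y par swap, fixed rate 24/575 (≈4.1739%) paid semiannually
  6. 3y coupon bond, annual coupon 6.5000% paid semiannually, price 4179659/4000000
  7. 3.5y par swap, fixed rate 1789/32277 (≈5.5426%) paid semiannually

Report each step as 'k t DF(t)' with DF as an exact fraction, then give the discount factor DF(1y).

step 1 [0.5y] bond c/2=27/800: DF=(8219553/8000000 − 27/800·(0))/(1+27/800) = 9939/10000 ≈ 0.993900
step 2 [1y] swap r/2=84/19855: DF=(1 − 84/19855·(0.993900))/(1+84/19855) = 2479/2500 ≈ 0.991600
step 3 [1.5y] swap r/2=62/4203: DF=(1 − 62/4203·(0.993900+0.991600))/(1+62/4203) = 4783/5000 ≈ 0.956600
step 4 [2y] swap r/2=700/38721: DF=(1 − 700/38721·(0.993900+0.991600+0.956600))/(1+700/38721) = 93/100 ≈ 0.930000
step 5 [2.5y] swap r/2=12/575: DF=(1 − 12/575·(0.993900+0.991600+0.956600+0.930000))/(1+12/575) = 2251/2500 ≈ 0.900400
step 6 [3y] bond c/2=13/400: DF=(4179659/4000000 − 13/400·(0.993900+0.991600+0.956600+0.930000+0.900400))/(1+13/400) = 4309/5000 ≈ 0.861800
step 7 [3.5y] swap r/2=1789/64554: DF=(1 − 1789/64554·(0.993900+0.991600+0.956600+0.930000+0.900400+0.861800))/(1+1789/64554) = 8211/10000 ≈ 0.821100

1 1/2 9939/10000
2 1 2479/2500
3 3/2 4783/5000
4 2 93/100
5 5/2 2251/2500
6 3 4309/5000
7 7/2 8211/10000
DF(1y) = 2479/2500 ≈ 0.991600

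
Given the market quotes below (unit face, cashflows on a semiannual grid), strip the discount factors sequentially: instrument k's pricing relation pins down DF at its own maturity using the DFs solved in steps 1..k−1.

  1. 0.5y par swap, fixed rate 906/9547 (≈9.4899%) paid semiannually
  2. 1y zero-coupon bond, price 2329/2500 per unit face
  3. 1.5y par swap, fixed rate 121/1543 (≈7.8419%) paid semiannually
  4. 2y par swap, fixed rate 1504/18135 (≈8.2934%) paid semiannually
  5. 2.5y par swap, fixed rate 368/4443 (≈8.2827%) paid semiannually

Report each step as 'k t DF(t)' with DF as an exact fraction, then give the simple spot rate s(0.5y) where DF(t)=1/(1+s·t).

1 1/2 9547/10000
2 1 2329/2500
3 3/2 8911/10000
4 2 531/625
5 5/2 102/125
s(0.5y) = (1/(9547/10000) − 1)/(1/2) = 906/9547 ≈ 9.4899%

step 1 [0.5y] swap r/2=453/9547: DF=(1 − 453/9547·(0))/(1+453/9547) = 9547/10000 ≈ 0.954700
step 2 [1y] zero: DF = P = 2329/2500 ≈ 0.931600
step 3 [1.5y] swap r/2=121/3086: DF=(1 − 121/3086·(0.954700+0.931600))/(1+121/3086) = 8911/10000 ≈ 0.891100
step 4 [2y] swap r/2=752/18135: DF=(1 − 752/18135·(0.954700+0.931600+0.891100))/(1+752/18135) = 531/625 ≈ 0.849600
step 5 [2.5y] swap r/2=184/4443: DF=(1 − 184/4443·(0.954700+0.931600+0.891100+0.849600))/(1+184/4443) = 102/125 ≈ 0.816000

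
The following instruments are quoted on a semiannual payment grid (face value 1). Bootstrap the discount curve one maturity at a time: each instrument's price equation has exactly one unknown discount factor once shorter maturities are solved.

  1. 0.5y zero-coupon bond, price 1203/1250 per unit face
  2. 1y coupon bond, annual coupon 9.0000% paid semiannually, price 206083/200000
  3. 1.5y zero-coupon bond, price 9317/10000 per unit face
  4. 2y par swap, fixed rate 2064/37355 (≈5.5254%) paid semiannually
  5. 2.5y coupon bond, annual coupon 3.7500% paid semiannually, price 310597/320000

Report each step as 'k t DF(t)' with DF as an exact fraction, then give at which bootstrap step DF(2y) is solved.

step 1 [0.5y] zero: DF = P = 1203/1250 ≈ 0.962400
step 2 [1y] bond c/2=9/200: DF=(206083/200000 − 9/200·(0.962400))/(1+9/200) = 4723/5000 ≈ 0.944600
step 3 [1.5y] zero: DF = P = 9317/10000 ≈ 0.931700
step 4 [2y] swap r/2=1032/37355: DF=(1 − 1032/37355·(0.962400+0.944600+0.931700))/(1+1032/37355) = 1121/1250 ≈ 0.896800
step 5 [2.5y] bond c/2=3/160: DF=(310597/320000 − 3/160·(0.962400+0.944600+0.931700+0.896800))/(1+3/160) = 221/250 ≈ 0.884000

1 1/2 1203/1250
2 1 4723/5000
3 3/2 9317/10000
4 2 1121/1250
5 5/2 221/250
DF(2y) is solved at step 4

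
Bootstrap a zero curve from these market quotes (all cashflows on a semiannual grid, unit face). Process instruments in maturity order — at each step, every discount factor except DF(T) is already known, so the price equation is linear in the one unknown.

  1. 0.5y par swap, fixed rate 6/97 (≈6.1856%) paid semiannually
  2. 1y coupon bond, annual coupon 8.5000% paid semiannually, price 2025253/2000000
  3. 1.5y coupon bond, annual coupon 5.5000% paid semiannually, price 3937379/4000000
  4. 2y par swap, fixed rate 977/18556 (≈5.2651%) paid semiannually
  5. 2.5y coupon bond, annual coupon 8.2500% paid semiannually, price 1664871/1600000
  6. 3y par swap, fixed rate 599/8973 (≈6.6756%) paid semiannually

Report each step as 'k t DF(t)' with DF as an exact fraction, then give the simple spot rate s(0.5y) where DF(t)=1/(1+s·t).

1 1/2 97/100
2 1 4659/5000
3 3/2 9071/10000
4 2 9023/10000
5 5/2 8523/10000
6 3 8203/10000
s(0.5y) = (1/(97/100) − 1)/(1/2) = 6/97 ≈ 6.1856%

step 1 [0.5y] swap r/2=3/97: DF=(1 − 3/97·(0))/(1+3/97) = 97/100 ≈ 0.970000
step 2 [1y] bond c/2=17/400: DF=(2025253/2000000 − 17/400·(0.970000))/(1+17/400) = 4659/5000 ≈ 0.931800
step 3 [1.5y] bond c/2=11/400: DF=(3937379/4000000 − 11/400·(0.970000+0.931800))/(1+11/400) = 9071/10000 ≈ 0.907100
step 4 [2y] swap r/2=977/37112: DF=(1 − 977/37112·(0.970000+0.931800+0.907100))/(1+977/37112) = 9023/10000 ≈ 0.902300
step 5 [2.5y] bond c/2=33/800: DF=(1664871/1600000 − 33/800·(0.970000+0.931800+0.907100+0.902300))/(1+33/800) = 8523/10000 ≈ 0.852300
step 6 [3y] swap r/2=599/17946: DF=(1 − 599/17946·(0.970000+0.931800+0.907100+0.902300+0.852300))/(1+599/17946) = 8203/10000 ≈ 0.820300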